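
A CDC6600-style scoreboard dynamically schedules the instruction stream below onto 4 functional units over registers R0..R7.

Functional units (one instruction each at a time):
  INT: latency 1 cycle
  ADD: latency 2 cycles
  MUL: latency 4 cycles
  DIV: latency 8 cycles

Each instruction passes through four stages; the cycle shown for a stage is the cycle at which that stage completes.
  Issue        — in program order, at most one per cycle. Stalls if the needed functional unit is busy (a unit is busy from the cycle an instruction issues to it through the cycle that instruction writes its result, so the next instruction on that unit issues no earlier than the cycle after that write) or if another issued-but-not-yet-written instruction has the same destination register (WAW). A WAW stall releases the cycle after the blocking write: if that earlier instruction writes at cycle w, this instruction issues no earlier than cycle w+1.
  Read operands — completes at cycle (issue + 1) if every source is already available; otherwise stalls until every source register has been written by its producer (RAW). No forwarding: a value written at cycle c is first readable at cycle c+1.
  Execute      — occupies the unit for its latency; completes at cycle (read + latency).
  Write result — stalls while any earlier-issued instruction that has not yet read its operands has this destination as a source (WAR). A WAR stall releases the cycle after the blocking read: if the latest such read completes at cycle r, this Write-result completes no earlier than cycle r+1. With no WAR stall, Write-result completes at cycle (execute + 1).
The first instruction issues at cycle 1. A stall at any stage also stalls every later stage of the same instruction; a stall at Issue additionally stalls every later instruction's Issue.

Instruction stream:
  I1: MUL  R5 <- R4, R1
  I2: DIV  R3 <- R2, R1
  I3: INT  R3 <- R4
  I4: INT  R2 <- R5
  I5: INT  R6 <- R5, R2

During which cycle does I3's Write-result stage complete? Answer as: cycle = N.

cycle = 16

t=1  I1→MUL
t=2  I1 RO | I2→DIV
t=3  I2 RO
t=6  I1 EX
t=7  I1 WR R5
t=11  I2 EX
t=12  I2 WR R3
t=13  I3→INT
t=14  I3 RO
t=15  I3 EX
t=16  I3 WR R3
t=17  I4→INT
t=18  I4 RO
t=19  I4 EX
t=20  I4 WR R2
t=21  I5→INT
t=22  I5 RO
t=23  I5 EX
t=24  I5 WR R6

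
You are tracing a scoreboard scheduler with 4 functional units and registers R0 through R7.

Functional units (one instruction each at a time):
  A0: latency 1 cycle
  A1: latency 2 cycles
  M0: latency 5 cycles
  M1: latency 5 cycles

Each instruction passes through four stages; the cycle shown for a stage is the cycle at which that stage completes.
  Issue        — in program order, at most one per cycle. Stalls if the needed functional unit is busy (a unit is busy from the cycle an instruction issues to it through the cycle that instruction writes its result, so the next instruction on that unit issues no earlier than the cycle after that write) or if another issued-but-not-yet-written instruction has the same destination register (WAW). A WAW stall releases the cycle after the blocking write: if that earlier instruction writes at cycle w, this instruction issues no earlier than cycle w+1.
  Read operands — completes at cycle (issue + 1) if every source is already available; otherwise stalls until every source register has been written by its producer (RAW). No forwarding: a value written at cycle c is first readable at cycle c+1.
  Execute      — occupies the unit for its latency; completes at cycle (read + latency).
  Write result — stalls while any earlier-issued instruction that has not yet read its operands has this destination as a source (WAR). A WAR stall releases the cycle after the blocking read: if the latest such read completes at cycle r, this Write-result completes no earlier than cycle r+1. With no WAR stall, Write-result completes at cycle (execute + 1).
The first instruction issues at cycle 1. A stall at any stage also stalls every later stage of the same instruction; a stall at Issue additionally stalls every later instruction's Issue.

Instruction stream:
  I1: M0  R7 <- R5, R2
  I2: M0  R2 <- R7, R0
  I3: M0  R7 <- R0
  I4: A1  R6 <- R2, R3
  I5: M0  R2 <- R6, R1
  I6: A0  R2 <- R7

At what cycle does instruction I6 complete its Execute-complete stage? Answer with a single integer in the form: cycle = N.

cycle = 35

c1: I1 issues→M0
c2: I1 reads
c7: I1 exec-done
c8: I1 writes R7
c9: I2 issues→M0
c10: I2 reads
c15: I2 exec-done
c16: I2 writes R2
c17: I3 issues→M0
c18: I3 reads; I4 issues→A1
c19: I4 reads
c21: I4 exec-done
c22: I4 writes R6
c23: I3 exec-done
c24: I3 writes R7
c25: I5 issues→M0
c26: I5 reads
c31: I5 exec-done
c32: I5 writes R2
c33: I6 issues→A0
c34: I6 reads
c35: I6 exec-done
c36: I6 writes R2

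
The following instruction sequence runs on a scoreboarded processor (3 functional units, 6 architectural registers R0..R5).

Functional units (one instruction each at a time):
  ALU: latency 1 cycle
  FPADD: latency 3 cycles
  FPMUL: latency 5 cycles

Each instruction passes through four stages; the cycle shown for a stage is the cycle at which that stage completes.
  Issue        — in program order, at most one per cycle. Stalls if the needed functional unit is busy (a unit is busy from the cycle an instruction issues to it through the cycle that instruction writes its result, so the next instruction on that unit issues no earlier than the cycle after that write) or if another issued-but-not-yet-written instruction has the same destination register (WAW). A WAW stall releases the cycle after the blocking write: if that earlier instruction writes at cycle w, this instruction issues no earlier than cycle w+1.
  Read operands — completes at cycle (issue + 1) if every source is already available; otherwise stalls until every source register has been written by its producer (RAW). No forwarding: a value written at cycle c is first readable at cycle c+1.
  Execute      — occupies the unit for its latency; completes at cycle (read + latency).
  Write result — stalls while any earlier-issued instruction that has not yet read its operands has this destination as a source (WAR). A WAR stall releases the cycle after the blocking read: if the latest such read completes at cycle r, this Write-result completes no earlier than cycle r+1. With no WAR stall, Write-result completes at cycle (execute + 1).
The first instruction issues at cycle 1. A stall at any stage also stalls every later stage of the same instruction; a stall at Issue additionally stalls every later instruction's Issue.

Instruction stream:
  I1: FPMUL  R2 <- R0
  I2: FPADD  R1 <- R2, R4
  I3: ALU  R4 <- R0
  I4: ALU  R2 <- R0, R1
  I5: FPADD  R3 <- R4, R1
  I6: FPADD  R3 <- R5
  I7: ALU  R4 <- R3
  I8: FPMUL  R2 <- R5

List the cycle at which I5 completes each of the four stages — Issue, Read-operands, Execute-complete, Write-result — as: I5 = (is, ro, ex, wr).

I1  is:1  ro:2  ex:7  wr:8
I2  is:2  ro:9  ex:12  wr:13  — RAW R2: wait I1 write@8
I3  is:3  ro:4  ex:5  wr:10  — WAR R4: wait I2 read@9
I4  is:11  ro:14  ex:15  wr:16  — struct: ALU busy until I3 writes@10, RAW R1: wait I2 write@13
I5  is:14  ro:15  ex:18  wr:19  — struct: FPADD busy until I2 writes@13
I6  is:20  ro:21  ex:24  wr:25  — struct: FPADD busy until I5 writes@19
I7  is:21  ro:26  ex:27  wr:28  — RAW R3: wait I6 write@25
I8  is:22  ro:23  ex:28  wr:29

I5 = (14, 15, 18, 19)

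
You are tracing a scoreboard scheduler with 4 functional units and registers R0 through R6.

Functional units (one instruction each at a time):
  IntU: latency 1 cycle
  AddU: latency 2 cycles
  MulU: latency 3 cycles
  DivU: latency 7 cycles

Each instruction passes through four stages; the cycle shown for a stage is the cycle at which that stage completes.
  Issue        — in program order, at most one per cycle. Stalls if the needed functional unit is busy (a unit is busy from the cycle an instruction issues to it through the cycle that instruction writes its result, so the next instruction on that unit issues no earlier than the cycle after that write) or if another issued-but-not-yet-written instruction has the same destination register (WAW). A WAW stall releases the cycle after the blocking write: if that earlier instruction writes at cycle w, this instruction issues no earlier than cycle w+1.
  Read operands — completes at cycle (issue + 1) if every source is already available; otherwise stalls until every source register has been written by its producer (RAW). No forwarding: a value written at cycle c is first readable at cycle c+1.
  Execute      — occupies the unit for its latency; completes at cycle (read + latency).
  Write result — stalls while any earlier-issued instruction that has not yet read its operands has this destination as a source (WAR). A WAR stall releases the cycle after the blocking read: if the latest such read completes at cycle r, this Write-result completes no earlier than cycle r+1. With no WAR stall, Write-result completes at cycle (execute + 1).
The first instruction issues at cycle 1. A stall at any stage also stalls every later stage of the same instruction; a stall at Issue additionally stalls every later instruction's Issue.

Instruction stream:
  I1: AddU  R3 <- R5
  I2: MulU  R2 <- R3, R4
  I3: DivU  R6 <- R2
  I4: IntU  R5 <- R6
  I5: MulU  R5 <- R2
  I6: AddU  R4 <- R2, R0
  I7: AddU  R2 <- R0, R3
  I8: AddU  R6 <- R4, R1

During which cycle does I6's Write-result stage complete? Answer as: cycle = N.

t=1  I1 issues→AddU
t=2  I1 reads; I2 issues→MulU
t=3  I3 issues→DivU
t=4  I1 exec-done; I4 issues→IntU
t=5  I1 writes R3
t=6  I2 reads
t=9  I2 exec-done
t=10  I2 writes R2
t=11  I3 reads
t=18  I3 exec-done
t=19  I3 writes R6
t=20  I4 reads
t=21  I4 exec-done
t=22  I4 writes R5
t=23  I5 issues→MulU
t=24  I5 reads; I6 issues→AddU
t=25  I6 reads
t=27  I5 exec-done; I6 exec-done
t=28  I5 writes R5; I6 writes R4
t=29  I7 issues→AddU
t=30  I7 reads
t=32  I7 exec-done
t=33  I7 writes R2
t=34  I8 issues→AddU
t=35  I8 reads
t=37  I8 exec-done
t=38  I8 writes R6

cycle = 28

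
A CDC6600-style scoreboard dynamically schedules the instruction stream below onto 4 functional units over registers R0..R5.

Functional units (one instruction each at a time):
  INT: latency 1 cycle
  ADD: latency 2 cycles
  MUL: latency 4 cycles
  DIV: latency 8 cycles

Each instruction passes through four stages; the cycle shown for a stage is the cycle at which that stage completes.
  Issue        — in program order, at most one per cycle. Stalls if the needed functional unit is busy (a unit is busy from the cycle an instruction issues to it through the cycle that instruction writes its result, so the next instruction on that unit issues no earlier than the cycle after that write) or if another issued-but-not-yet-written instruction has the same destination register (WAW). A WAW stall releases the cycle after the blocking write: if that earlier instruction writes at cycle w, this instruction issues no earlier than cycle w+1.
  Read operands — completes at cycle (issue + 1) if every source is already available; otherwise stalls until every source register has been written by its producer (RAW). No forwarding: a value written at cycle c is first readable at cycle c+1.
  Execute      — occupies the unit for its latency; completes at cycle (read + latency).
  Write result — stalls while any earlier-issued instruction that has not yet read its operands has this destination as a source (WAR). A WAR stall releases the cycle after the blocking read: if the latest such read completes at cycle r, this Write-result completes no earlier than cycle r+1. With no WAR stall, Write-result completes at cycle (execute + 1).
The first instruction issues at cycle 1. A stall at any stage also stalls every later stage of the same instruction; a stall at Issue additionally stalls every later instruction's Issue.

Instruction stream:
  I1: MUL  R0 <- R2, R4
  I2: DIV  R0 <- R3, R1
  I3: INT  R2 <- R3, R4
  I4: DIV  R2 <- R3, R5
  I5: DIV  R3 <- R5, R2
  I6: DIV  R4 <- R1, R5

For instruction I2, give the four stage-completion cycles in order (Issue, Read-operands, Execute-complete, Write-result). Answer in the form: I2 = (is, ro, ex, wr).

t=1  issue I1 (MUL)
t=2  I1 read-ops
t=6  I1 finished on MUL
t=7  I1→R0
t=8  issue I2 (DIV)
t=9  I2 read-ops | issue I3 (INT)
t=10  I3 read-ops
t=11  I3 finished on INT
t=12  I3→R2
t=17  I2 finished on DIV
t=18  I2→R0
t=19  issue I4 (DIV)
t=20  I4 read-ops
t=28  I4 finished on DIV
t=29  I4→R2
t=30  issue I5 (DIV)
t=31  I5 read-ops
t=39  I5 finished on DIV
t=40  I5→R3
t=41  issue I6 (DIV)
t=42  I6 read-ops
t=50  I6 finished on DIV
t=51  I6→R4

I2 = (8, 9, 17, 18)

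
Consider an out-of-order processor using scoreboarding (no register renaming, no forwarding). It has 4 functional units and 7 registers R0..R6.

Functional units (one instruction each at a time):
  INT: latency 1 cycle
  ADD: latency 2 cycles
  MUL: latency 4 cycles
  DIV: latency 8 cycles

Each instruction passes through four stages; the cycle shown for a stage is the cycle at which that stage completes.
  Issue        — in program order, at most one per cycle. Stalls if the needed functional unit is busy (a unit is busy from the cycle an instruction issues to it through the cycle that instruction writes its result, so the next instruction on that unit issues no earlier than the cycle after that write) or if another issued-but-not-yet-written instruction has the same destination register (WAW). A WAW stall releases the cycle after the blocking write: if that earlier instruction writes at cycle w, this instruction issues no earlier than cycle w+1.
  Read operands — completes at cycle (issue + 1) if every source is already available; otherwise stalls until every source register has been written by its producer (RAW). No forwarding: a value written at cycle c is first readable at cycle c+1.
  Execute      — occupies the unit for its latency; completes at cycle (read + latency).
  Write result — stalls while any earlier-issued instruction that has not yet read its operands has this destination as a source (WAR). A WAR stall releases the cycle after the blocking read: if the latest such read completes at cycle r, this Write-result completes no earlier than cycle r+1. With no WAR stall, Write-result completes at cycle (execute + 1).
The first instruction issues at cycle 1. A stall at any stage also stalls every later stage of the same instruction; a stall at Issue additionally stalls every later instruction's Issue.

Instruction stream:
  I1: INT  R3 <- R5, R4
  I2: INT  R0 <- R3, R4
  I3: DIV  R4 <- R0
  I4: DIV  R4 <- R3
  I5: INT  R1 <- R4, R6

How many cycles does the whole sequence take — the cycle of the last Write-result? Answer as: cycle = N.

cycle = 32

[I1] 1/2/3/4
[I2] 5/6/7/8  (struct: INT busy until I1 writes@4)
[I3] 6/9/17/18  (RAW R0: wait I2 write@8)
[I4] 19/20/28/29  (struct: DIV busy until I3 writes@18)
[I5] 20/30/31/32  (RAW R4: wait I4 write@29)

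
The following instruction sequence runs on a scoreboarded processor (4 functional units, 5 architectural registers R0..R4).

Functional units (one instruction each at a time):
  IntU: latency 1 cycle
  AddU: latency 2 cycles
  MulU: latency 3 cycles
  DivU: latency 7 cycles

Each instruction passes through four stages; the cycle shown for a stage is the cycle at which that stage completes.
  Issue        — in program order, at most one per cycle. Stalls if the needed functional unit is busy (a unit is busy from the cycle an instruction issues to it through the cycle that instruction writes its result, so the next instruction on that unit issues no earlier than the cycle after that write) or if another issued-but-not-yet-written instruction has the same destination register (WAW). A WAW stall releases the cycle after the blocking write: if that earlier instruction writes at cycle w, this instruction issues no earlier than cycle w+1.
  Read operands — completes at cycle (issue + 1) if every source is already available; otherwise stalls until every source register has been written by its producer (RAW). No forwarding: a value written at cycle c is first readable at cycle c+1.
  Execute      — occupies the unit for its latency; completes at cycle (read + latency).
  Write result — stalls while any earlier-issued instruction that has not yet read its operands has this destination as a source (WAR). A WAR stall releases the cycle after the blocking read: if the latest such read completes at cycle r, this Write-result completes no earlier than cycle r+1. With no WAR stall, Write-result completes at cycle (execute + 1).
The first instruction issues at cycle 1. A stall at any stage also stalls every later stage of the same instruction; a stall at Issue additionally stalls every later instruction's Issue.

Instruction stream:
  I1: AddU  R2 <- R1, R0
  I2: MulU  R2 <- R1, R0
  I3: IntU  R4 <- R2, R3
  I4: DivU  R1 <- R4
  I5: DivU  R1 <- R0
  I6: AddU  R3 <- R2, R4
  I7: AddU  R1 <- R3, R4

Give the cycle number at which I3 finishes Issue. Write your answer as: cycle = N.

cycle = 7

  I1 | 1 | 2 | 4 | 5
  I2 | 6 | 7 | 10 | 11   WAW R2: wait I1 write@5
  I3 | 7 | 12 | 13 | 14   RAW R2: wait I2 write@11
  I4 | 8 | 15 | 22 | 23   RAW R4: wait I3 write@14
  I5 | 24 | 25 | 32 | 33   struct: DivU busy until I4 writes@23
  I6 | 25 | 26 | 28 | 29
  I7 | 34 | 35 | 37 | 38   WAW R1: wait I5 write@33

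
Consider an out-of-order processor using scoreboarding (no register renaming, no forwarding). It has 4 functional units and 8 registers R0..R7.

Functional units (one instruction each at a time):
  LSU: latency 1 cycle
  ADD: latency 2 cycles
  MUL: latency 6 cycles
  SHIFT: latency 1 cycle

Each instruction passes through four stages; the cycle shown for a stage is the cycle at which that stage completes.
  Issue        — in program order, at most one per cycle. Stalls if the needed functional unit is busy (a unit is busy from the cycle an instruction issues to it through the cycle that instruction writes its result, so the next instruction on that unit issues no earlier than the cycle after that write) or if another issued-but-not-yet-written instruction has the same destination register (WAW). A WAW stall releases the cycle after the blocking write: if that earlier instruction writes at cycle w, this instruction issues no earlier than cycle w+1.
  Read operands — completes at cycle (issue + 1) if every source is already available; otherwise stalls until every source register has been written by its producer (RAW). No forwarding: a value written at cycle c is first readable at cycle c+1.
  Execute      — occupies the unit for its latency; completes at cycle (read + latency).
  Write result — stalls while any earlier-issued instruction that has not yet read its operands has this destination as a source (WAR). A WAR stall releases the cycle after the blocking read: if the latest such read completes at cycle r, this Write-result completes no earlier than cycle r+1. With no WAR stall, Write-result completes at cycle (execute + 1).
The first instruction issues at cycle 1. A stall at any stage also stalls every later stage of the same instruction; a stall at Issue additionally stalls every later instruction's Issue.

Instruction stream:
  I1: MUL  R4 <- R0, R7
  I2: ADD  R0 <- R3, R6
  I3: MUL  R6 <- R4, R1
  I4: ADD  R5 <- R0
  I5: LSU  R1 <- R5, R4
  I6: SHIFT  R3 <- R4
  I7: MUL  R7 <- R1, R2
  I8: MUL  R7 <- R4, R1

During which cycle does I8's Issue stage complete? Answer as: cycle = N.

[I1] 1/2/8/9
[I2] 2/3/5/6
[I3] 10/11/17/18  (struct: MUL busy until I1 writes@9)
[I4] 11/12/14/15
[I5] 12/16/17/18  (RAW R5: wait I4 write@15)
[I6] 13/14/15/16
[I7] 19/20/26/27  (struct: MUL busy until I3 writes@18)
[I8] 28/29/35/36  (struct: MUL busy until I7 writes@27)

cycle = 28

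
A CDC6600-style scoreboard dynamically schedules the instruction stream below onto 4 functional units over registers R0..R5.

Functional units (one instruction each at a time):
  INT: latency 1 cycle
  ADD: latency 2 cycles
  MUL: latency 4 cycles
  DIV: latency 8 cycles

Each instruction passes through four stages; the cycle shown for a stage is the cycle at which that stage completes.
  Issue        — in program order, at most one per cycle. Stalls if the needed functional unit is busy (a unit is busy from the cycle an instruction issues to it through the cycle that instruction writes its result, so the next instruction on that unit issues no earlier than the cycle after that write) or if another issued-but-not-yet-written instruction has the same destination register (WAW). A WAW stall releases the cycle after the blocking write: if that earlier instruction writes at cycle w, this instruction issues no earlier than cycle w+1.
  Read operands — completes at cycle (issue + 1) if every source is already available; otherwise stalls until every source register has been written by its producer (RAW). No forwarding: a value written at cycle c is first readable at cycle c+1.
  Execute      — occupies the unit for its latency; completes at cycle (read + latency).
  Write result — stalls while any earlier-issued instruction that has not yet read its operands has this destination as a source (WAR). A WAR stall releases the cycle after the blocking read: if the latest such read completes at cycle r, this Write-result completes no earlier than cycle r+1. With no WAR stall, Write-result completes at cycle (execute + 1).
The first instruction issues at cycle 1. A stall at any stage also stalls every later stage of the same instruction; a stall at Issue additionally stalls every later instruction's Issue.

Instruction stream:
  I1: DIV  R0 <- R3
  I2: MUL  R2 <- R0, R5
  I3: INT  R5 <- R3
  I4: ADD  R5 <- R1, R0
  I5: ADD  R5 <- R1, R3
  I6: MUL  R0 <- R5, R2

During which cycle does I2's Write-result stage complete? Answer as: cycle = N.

cycle = 17

t=1  issue I1 (DIV)
t=2  I1 read-ops; issue I2 (MUL)
t=3  issue I3 (INT)
t=4  I3 read-ops
t=5  I3 finished on INT
t=10  I1 finished on DIV
t=11  I1→R0
t=12  I2 read-ops
t=13  I3→R5
t=14  issue I4 (ADD)
t=15  I4 read-ops
t=16  I2 finished on MUL
t=17  I2→R2; I4 finished on ADD
t=18  I4→R5
t=19  issue I5 (ADD)
t=20  I5 read-ops; issue I6 (MUL)
t=22  I5 finished on ADD
t=23  I5→R5
t=24  I6 read-ops
t=28  I6 finished on MUL
t=29  I6→R0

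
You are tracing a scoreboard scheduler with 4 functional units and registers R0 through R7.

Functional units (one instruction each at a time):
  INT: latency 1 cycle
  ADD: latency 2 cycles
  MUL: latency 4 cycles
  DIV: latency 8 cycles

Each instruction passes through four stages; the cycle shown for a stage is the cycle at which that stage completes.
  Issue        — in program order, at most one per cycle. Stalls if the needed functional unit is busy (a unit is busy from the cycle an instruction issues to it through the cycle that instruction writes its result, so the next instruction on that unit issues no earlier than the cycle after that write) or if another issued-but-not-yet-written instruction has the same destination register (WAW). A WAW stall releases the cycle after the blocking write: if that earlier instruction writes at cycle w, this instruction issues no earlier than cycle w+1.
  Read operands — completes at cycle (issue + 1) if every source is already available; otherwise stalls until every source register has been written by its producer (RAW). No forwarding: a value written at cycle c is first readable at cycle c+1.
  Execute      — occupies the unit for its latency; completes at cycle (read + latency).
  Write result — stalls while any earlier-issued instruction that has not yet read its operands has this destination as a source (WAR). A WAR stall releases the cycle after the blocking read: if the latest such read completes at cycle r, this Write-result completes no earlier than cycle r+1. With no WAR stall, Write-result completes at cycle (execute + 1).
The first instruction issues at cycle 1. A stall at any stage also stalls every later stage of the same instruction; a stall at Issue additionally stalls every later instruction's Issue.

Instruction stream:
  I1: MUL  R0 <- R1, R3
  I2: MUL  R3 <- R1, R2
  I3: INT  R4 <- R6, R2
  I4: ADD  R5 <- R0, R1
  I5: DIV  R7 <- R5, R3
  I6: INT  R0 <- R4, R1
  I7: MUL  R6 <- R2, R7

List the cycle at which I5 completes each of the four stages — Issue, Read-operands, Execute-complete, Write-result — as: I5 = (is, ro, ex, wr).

I5 = (11, 15, 23, 24)

1) issue 1, read 2, done 6, write 7
2) issue 8, read 9, done 13, write 14  <struct: MUL busy until I1 writes@7>
3) issue 9, read 10, done 11, write 12
4) issue 10, read 11, done 13, write 14
5) issue 11, read 15, done 23, write 24  <RAW R5: wait I4 write@14 / RAW R3: wait I2 write@14>
6) issue 13, read 14, done 15, write 16  <struct: INT busy until I3 writes@12>
7) issue 15, read 25, done 29, write 30  <struct: MUL busy until I2 writes@14 / RAW R7: wait I5 write@24>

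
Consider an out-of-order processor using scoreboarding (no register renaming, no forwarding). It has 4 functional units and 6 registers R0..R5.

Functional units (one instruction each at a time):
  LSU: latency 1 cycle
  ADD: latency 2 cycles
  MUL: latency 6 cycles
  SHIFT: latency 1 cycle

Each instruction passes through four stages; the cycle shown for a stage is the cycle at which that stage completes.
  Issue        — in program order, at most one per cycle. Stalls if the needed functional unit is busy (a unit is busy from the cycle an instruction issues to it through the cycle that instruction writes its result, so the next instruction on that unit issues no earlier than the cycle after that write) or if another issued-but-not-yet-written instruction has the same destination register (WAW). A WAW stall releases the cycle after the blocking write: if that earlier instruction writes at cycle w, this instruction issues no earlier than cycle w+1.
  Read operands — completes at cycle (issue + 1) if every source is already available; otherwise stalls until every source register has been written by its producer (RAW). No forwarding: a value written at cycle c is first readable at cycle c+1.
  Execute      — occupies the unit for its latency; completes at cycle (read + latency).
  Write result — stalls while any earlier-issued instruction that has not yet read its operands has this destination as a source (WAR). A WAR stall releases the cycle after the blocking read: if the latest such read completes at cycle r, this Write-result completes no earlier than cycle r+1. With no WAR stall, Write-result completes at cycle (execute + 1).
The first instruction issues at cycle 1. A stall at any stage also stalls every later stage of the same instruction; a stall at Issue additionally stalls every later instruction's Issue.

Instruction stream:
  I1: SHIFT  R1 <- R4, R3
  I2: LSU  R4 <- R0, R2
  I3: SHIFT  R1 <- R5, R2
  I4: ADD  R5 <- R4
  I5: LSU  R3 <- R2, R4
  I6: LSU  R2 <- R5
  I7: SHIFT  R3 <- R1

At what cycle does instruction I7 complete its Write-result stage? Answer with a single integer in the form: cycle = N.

I1  is:1  ro:2  ex:3  wr:4
I2  is:2  ro:3  ex:4  wr:5
I3  is:5  ro:6  ex:7  wr:8  — struct: SHIFT busy until I1 writes@4
I4  is:6  ro:7  ex:9  wr:10
I5  is:7  ro:8  ex:9  wr:10
I6  is:11  ro:12  ex:13  wr:14  — struct: LSU busy until I5 writes@10
I7  is:12  ro:13  ex:14  wr:15

cycle = 15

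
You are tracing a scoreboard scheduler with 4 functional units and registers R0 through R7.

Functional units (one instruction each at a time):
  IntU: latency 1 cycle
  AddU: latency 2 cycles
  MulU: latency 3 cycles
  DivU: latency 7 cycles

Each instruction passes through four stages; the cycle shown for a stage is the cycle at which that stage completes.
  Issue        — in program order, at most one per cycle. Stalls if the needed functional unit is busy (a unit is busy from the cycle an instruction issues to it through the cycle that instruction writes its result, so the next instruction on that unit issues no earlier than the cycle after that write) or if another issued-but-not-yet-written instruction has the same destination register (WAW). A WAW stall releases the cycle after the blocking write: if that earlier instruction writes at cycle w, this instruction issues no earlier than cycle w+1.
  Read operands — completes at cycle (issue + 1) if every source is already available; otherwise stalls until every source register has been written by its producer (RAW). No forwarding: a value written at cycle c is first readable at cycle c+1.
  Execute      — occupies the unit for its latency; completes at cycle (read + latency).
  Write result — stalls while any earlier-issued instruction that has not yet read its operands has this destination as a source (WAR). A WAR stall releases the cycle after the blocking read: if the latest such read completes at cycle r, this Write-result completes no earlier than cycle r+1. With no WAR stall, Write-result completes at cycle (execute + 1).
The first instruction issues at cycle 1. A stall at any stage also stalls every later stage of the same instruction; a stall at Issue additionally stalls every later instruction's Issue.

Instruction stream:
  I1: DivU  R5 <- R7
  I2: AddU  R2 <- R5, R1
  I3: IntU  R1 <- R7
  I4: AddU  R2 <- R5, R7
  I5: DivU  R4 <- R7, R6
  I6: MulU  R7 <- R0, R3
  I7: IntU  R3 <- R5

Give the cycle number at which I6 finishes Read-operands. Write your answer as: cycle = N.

cycle = 18

t=1  issue I1 (DivU)
t=2  I1 read-ops · issue I2 (AddU)
t=3  issue I3 (IntU)
t=4  I3 read-ops
t=5  I3 finished on IntU
t=9  I1 finished on DivU
t=10  I1→R5
t=11  I2 read-ops
t=12  I3→R1
t=13  I2 finished on AddU
t=14  I2→R2
t=15  issue I4 (AddU)
t=16  I4 read-ops · issue I5 (DivU)
t=17  I5 read-ops · issue I6 (MulU)
t=18  I4 finished on AddU · I6 read-ops · issue I7 (IntU)
t=19  I4→R2 · I7 read-ops
t=20  I7 finished on IntU
t=21  I6 finished on MulU · I7→R3
t=22  I6→R7
t=24  I5 finished on DivU
t=25  I5→R4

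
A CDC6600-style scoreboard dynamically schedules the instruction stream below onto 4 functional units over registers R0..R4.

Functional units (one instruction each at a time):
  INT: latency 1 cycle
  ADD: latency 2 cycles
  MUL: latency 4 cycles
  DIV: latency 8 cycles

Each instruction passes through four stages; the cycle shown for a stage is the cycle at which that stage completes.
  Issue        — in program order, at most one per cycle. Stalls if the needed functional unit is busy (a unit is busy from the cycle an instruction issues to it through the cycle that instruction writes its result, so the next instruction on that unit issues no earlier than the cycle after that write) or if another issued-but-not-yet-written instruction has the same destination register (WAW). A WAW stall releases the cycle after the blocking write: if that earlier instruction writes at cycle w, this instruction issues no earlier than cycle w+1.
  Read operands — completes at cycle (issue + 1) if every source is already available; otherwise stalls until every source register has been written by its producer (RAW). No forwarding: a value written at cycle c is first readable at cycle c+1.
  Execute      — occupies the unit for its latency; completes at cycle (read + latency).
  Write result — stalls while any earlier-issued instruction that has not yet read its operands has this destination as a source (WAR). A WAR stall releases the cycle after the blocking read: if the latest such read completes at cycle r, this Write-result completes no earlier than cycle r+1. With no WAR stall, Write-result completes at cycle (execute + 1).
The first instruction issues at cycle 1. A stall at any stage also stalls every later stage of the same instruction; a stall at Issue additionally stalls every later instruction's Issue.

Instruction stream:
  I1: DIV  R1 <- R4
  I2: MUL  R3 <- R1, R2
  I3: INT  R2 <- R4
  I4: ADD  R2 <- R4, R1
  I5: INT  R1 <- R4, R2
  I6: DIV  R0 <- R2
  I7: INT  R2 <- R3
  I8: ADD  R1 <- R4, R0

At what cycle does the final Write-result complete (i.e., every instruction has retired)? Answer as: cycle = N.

1) issue 1, read 2, done 10, write 11
2) issue 2, read 12, done 16, write 17  <RAW R1: wait I1 write@11>
3) issue 3, read 4, done 5, write 13  <WAR R2: wait I2 read@12>
4) issue 14, read 15, done 17, write 18  <WAW R2: wait I3 write@13>
5) issue 15, read 19, done 20, write 21  <RAW R2: wait I4 write@18>
6) issue 16, read 19, done 27, write 28  <RAW R2: wait I4 write@18>
7) issue 22, read 23, done 24, write 25  <struct: INT busy until I5 writes@21>
8) issue 23, read 29, done 31, write 32  <RAW R0: wait I6 write@28>

cycle = 32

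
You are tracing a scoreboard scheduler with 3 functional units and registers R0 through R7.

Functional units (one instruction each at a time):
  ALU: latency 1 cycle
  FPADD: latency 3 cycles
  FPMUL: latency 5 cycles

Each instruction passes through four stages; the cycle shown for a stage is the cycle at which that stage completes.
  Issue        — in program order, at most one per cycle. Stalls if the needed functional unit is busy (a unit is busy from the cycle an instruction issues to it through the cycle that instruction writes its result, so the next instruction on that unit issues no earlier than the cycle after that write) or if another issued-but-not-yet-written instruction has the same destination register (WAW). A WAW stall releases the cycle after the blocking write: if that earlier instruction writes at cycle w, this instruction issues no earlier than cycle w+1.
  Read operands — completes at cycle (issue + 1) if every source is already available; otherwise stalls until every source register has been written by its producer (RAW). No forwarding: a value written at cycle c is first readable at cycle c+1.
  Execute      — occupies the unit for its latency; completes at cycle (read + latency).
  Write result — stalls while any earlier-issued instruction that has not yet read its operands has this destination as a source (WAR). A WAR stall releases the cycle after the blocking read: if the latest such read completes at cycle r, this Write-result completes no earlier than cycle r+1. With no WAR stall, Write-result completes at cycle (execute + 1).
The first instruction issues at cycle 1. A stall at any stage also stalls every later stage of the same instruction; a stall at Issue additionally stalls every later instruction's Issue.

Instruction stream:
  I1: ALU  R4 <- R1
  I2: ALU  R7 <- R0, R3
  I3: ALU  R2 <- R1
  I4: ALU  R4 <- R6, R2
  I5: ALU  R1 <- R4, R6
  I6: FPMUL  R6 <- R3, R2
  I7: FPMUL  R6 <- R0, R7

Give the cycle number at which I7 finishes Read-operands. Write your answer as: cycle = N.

  I1 | 1 | 2 | 3 | 4
  I2 | 5 | 6 | 7 | 8   struct: ALU busy until I1 writes@4
  I3 | 9 | 10 | 11 | 12   struct: ALU busy until I2 writes@8
  I4 | 13 | 14 | 15 | 16   struct: ALU busy until I3 writes@12
  I5 | 17 | 18 | 19 | 20   struct: ALU busy until I4 writes@16
  I6 | 18 | 19 | 24 | 25
  I7 | 26 | 27 | 32 | 33   struct: FPMUL busy until I6 writes@25

cycle = 27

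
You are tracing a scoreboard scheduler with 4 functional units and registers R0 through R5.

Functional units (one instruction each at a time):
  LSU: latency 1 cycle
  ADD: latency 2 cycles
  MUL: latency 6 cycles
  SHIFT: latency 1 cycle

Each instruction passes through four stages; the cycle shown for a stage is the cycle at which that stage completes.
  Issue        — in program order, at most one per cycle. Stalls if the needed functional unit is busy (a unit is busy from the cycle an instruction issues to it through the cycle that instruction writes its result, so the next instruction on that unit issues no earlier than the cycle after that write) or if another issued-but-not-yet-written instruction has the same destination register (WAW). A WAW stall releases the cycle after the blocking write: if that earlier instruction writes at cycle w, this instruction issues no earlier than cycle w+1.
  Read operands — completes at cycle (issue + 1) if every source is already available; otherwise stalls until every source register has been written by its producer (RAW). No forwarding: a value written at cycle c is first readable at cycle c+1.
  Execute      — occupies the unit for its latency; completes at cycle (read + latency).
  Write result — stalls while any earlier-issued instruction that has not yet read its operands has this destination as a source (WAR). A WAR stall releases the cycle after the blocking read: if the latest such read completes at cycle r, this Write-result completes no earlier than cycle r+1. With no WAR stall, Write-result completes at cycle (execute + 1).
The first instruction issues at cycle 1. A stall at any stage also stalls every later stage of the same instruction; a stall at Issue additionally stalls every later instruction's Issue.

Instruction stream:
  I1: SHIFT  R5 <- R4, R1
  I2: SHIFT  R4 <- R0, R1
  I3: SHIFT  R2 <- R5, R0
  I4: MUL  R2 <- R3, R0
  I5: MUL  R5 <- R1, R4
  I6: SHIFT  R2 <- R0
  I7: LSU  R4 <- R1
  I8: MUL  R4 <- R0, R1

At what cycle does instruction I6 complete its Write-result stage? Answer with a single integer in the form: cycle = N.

cycle = 26

I1  is:1  ro:2  ex:3  wr:4
I2  is:5  ro:6  ex:7  wr:8  — struct: SHIFT busy until I1 writes@4
I3  is:9  ro:10  ex:11  wr:12  — struct: SHIFT busy until I2 writes@8
I4  is:13  ro:14  ex:20  wr:21  — WAW R2: wait I3 write@12
I5  is:22  ro:23  ex:29  wr:30  — struct: MUL busy until I4 writes@21
I6  is:23  ro:24  ex:25  wr:26
I7  is:24  ro:25  ex:26  wr:27
I8  is:31  ro:32  ex:38  wr:39  — struct: MUL busy until I5 writes@30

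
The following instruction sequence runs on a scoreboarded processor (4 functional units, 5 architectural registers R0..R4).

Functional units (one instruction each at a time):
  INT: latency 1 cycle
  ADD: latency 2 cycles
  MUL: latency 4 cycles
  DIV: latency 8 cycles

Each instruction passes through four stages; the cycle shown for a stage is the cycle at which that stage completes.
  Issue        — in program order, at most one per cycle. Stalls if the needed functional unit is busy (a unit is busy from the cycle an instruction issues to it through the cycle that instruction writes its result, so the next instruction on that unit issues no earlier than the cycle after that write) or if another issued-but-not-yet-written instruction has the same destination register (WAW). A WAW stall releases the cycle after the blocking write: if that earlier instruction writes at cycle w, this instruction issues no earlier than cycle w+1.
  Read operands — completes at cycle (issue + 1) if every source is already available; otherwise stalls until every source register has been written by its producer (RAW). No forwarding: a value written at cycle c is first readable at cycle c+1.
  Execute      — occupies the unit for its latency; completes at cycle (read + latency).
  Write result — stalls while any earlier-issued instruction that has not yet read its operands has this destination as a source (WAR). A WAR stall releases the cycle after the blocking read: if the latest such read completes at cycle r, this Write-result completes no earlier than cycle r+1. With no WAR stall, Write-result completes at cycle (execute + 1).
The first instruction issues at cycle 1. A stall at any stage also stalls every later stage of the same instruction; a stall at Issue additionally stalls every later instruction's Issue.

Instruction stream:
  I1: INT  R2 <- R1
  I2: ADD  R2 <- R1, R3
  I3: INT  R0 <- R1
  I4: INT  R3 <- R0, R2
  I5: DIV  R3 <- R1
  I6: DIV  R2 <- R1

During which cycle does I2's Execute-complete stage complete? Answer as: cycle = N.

1) issue 1, read 2, done 3, write 4
2) issue 5, read 6, done 8, write 9  <WAW R2: wait I1 write@4>
3) issue 6, read 7, done 8, write 9
4) issue 10, read 11, done 12, write 13  <struct: INT busy until I3 writes@9>
5) issue 14, read 15, done 23, write 24  <WAW R3: wait I4 write@13>
6) issue 25, read 26, done 34, write 35  <struct: DIV busy until I5 writes@24>

cycle = 8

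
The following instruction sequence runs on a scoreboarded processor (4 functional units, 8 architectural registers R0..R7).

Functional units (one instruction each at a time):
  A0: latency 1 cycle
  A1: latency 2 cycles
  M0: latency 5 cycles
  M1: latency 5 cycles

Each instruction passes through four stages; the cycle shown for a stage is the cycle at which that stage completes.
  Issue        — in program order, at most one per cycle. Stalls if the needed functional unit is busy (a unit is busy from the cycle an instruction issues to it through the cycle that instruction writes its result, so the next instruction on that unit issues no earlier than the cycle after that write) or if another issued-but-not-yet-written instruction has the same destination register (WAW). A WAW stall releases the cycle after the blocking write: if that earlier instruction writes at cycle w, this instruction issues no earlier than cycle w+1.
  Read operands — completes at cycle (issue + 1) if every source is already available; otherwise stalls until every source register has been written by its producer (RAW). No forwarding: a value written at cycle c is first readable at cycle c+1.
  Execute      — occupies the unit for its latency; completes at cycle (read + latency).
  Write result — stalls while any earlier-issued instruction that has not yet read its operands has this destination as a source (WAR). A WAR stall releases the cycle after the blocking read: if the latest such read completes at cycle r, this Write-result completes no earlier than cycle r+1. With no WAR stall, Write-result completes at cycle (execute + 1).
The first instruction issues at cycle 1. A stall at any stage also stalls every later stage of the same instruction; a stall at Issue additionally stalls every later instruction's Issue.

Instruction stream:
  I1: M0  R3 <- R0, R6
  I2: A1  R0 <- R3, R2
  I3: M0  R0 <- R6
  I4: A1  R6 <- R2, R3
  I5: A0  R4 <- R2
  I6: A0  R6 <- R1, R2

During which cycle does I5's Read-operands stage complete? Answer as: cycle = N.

cycle = 16

I1  is:1  ro:2  ex:7  wr:8
I2  is:2  ro:9  ex:11  wr:12  — RAW R3: wait I1 write@8
I3  is:13  ro:14  ex:19  wr:20  — WAW R0: wait I2 write@12
I4  is:14  ro:15  ex:17  wr:18
I5  is:15  ro:16  ex:17  wr:18
I6  is:19  ro:20  ex:21  wr:22  — struct: A0 busy until I5 writes@18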